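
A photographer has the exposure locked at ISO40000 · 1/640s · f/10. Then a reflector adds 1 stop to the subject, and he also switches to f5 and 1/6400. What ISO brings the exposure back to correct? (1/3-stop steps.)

Scene light: 1 stop brighter.
Aperture: f/10 → f/9 → f/8 → f/7.1 → f/6.3 → f/5.6 → f/5 — 2 stops larger aperture (brighter).
Shutter speed: 1/640 → 1/800 → 1/1000 → 1/1250 → 1/1600 → 1/2000 → 1/2500 → 1/3200 → 1/4000 → 1/5000 → 1/6400 — 3 1/3 stops shorter (darker).
Net so far: 1/3 stop darker. ISO: 40000 → 51200.

ISO 51200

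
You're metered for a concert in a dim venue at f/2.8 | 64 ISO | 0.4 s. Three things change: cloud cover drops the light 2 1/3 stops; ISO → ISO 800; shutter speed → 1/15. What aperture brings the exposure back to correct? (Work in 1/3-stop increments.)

f/1.8

Scene light: 2 1/3 stops darker.
ISO: 64 → 80 → 100 → 125 → 160 → 200 → 250 → 320 → 400 → 500 → 640 → 800 — 3 2/3 stops higher (brighter).
Shutter speed: 0.4 → 0.3 → 1/4 → 1/5 → 1/6 → 1/8 → 1/10 → 1/13 → 1/15 — 2 2/3 stops faster (darker).
Net so far: 1 1/3 stops darker. Aperture: f/2.8 → f/2.5 → f/2.2 → f/2 → f/1.8.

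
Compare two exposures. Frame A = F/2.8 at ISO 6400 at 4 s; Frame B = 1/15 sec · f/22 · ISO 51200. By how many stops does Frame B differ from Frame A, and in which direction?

9 stops darker

Aperture: f/2.8 → f/4 → f/5.6 → f/8 → f/11 → f/16 → f/22 — 6 stops narrower (darker).
Shutter speed: 4 → 2 → 1 → 1/2 → 1/4 → 1/8 → 1/15 — 6 stops faster (darker).
ISO: 6400 → 12800 → 25600 → 51200 — 3 stops higher (brighter).
Net: −6 −6 +3 = −9 stops.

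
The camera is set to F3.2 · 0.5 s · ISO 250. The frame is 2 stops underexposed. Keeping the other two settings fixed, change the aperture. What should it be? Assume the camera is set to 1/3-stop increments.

f/1.6

Underexposed by 2 stops → need 2 stops brighter.
Aperture: f/3.2 → f/2.8 → f/2.5 → f/2.2 → f/2 → f/1.8 → f/1.6.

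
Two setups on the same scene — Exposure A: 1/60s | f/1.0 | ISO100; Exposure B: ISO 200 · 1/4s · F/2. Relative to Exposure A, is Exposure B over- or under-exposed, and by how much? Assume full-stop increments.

Aperture: f/1.0 → f/1.4 → f/2 — 2 stops narrower (darker).
Shutter speed: 1/60 → 1/30 → 1/15 → 1/8 → 1/4 — 4 stops longer (brighter).
ISO: 100 → 200 — 1 stop raised (brighter).
Net: −2 +4 +1 = +3 stops.

3 stops brighter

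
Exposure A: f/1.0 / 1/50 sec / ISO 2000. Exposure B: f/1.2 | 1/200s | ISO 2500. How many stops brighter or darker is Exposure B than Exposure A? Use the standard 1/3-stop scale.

Aperture: f/1.0 → f/1.1 → f/1.2 — 2/3 stop stopped down (darker).
Shutter speed: 1/50 → 1/60 → 1/80 → 1/100 → 1/125 → 1/160 → 1/200 — 2 stops shorter (darker).
ISO: 2000 → 2500 — 1/3 stop higher (brighter).
Net: −2/3 −2 +1/3 = −2 1/3 stops.

2 1/3 stops darker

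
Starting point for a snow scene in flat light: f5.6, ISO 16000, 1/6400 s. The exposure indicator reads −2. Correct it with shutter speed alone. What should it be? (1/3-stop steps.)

1/1600s

Underexposed by 2 stops → need 2 stops brighter.
Shutter speed: 1/6400 → 1/5000 → 1/4000 → 1/3200 → 1/2500 → 1/2000 → 1/1600.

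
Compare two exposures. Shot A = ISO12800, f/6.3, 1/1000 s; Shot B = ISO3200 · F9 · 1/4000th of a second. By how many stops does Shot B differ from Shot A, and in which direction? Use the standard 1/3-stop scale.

Aperture: f/6.3 → f/7.1 → f/8 → f/9 — 1 stop smaller aperture (darker).
Shutter speed: 1/1000 → 1/1250 → 1/1600 → 1/2000 → 1/2500 → 1/3200 → 1/4000 — 2 stops shorter (darker).
ISO: 12800 → 10000 → 8000 → 6400 → 5000 → 4000 → 3200 — 2 stops dropped (darker).
Net: −1 −2 −2 = −5 stops.

5 stops darker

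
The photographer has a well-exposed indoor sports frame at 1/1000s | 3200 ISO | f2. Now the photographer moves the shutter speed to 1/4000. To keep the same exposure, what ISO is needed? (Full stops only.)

Shutter speed: 1/1000 → 1/2000 → 1/4000 — 2 stops faster (darker).
Need 2 stops brighter from the ISO: 3200 → 6400 → 12800.

ISO 12800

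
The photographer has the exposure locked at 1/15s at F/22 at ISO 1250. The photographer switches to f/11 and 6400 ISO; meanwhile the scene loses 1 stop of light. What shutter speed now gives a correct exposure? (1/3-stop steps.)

Scene light: 1 stop darker.
Aperture: f/22 → f/20 → f/18 → f/16 → f/14 → f/13 → f/11 — 2 stops opened up (brighter).
ISO: 1250 → 1600 → 2000 → 2500 → 3200 → 4000 → 5000 → 6400 — 2 1/3 stops higher (brighter).
Net so far: 3 1/3 stops brighter. Shutter speed: 1/15 → 1/20 → 1/25 → 1/30 → 1/40 → 1/50 → 1/60 → 1/80 → 1/100 → 1/125 → 1/160.

1/160s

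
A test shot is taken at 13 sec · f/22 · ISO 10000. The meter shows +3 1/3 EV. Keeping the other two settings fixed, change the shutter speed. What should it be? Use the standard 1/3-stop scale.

Overexposed by 3 1/3 stops → need 3 1/3 stops darker.
Shutter speed: 13 → 10 → 8 → 6 → 5 → 4 → 3.2 → 2.5 → 2 → 1.6 → 1.3.

1.3 s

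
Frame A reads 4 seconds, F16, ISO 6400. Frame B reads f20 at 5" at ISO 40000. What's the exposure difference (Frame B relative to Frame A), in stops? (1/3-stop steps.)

2 1/3 stops brighter

Aperture: f/16 → f/18 → f/20 — 2/3 stop stopped down (darker).
Shutter speed: 4 → 5 — 1/3 stop longer (brighter).
ISO: 6400 → 8000 → 10000 → 12800 → 16000 → 20000 → 25600 → 32000 → 40000 — 2 2/3 stops higher (brighter).
Net: −2/3 +1/3 +2 2/3 = +2 1/3 stops.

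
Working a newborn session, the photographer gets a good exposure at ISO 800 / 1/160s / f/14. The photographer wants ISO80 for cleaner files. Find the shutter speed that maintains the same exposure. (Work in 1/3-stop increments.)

ISO: 800 → 640 → 500 → 400 → 320 → 250 → 200 → 160 → 125 → 100 → 80 — 3 1/3 stops dropped (darker).
Need 3 1/3 stops brighter from the shutter speed: 1/160 → 1/125 → 1/100 → 1/80 → 1/60 → 1/50 → 1/40 → 1/30 → 1/25 → 1/20 → 1/15.

1/15s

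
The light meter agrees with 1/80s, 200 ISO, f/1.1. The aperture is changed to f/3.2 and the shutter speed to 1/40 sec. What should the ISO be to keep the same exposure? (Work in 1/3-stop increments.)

Aperture: f/1.1 → f/1.2 → f/1.4 → f/1.6 → f/1.8 → f/2 → f/2.2 → f/2.5 → f/2.8 → f/3.2 — 3 stops stopped down (darker).
Shutter speed: 1/80 → 1/60 → 1/50 → 1/40 — 1 stop slower (brighter).
Net change so far: 2 stops darker. Offset with the ISO: 200 → 250 → 320 → 400 → 500 → 640 → 800.

ISO 800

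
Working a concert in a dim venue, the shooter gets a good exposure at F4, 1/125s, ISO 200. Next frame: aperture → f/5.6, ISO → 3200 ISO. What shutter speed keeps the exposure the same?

1/1000s

Aperture: f/4 → f/5.6 — 1 stop smaller aperture (darker).
ISO: 200 → 400 → 800 → 1600 → 3200 — 4 stops higher (brighter).
Net change so far: 3 stops brighter. Offset with the shutter speed: 1/125 → 1/250 → 1/500 → 1/1000.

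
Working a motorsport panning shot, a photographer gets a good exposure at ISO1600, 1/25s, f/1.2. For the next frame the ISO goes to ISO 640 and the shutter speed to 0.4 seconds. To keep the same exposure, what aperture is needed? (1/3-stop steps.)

ISO: 1600 → 1250 → 1000 → 800 → 640 — 1 1/3 stops dropped (darker).
Shutter speed: 1/25 → 1/20 → 1/15 → 1/13 → 1/10 → 1/8 → 1/6 → 1/5 → 1/4 → 0.3 → 0.4 — 3 1/3 stops slower (brighter).
Net change so far: 2 stops brighter. Offset with the aperture: f/1.2 → f/1.4 → f/1.6 → f/1.8 → f/2 → f/2.2 → f/2.5.

f/2.5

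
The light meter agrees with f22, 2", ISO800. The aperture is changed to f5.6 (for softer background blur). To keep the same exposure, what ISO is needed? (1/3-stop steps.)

ISO 50

Aperture: f/22 → f/20 → f/18 → f/16 → f/14 → f/13 → f/11 → f/10 → f/9 → f/8 → f/7.1 → f/6.3 → f/5.6 — 4 stops wider (brighter).
Need 4 stops darker from the ISO: 800 → 640 → 500 → 400 → 320 → 250 → 200 → 160 → 125 → 100 → 80 → 64 → 50.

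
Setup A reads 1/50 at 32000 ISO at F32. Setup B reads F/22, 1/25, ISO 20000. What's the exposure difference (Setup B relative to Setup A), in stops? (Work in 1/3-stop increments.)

1 1/3 stops brighter

Aperture: f/32 → f/29 → f/25 → f/22 — 1 stop larger aperture (brighter).
Shutter speed: 1/50 → 1/40 → 1/30 → 1/25 — 1 stop longer (brighter).
ISO: 32000 → 25600 → 20000 — 2/3 stop lower (darker).
Net: +1 +1 −2/3 = +1 1/3 stops.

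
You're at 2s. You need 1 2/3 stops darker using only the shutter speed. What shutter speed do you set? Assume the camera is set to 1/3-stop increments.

Shutter speed: 2 → 1.6 → 1.3 → 1 → 0.8 → 0.6 — 1 2/3 stops faster (darker).

0.6 s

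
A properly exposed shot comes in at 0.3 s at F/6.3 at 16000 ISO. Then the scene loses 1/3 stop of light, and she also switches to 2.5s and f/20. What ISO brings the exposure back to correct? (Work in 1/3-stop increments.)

Scene light: 1/3 stop darker.
Shutter speed: 0.3 → 0.4 → 0.5 → 0.6 → 0.8 → 1 → 1.3 → 1.6 → 2 → 2.5 — 3 stops longer (brighter).
Aperture: f/6.3 → f/7.1 → f/8 → f/9 → f/10 → f/11 → f/13 → f/14 → f/16 → f/18 → f/20 — 3 1/3 stops stopped down (darker).
Net so far: 2/3 stop darker. ISO: 16000 → 20000 → 25600.

ISO 25600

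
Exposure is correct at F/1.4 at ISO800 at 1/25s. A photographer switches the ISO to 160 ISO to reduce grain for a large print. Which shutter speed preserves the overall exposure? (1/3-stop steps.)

ISO: 800 → 640 → 500 → 400 → 320 → 250 → 200 → 160 — 2 1/3 stops lower (darker).
Need 2 1/3 stops brighter from the shutter speed: 1/25 → 1/20 → 1/15 → 1/13 → 1/10 → 1/8 → 1/6 → 1/5.

1/5s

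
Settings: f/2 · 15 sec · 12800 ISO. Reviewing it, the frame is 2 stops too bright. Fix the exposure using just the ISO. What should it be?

ISO 3200

Overexposed by 2 stops → need 2 stops darker.
ISO: 12800 → 6400 → 3200.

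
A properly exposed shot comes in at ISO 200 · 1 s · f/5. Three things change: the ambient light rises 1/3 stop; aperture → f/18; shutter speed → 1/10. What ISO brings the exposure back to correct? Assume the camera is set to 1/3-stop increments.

ISO 20000

Scene light: 1/3 stop brighter.
Aperture: f/5 → f/5.6 → f/6.3 → f/7.1 → f/8 → f/9 → f/10 → f/11 → f/13 → f/14 → f/16 → f/18 — 3 2/3 stops narrower (darker).
Shutter speed: 1 → 0.8 → 0.6 → 0.5 → 0.4 → 0.3 → 1/4 → 1/5 → 1/6 → 1/8 → 1/10 — 3 1/3 stops faster (darker).
Net so far: 6 2/3 stops darker. ISO: 200 → 250 → 320 → 400 → 500 → 640 → 800 → 1000 → 1250 → 1600 → 2000 → 2500 → 3200 → 4000 → 5000 → 6400 → 8000 → 10000 → 12800 → 16000 → 20000.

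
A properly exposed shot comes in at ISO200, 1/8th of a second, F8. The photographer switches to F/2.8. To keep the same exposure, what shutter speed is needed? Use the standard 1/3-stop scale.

Aperture: f/8 → f/7.1 → f/6.3 → f/5.6 → f/5 → f/4.5 → f/4 → f/3.5 → f/3.2 → f/2.8 — 3 stops opened up (brighter).
Need 3 stops darker from the shutter speed: 1/8 → 1/10 → 1/13 → 1/15 → 1/20 → 1/25 → 1/30 → 1/40 → 1/50 → 1/60.

1/60s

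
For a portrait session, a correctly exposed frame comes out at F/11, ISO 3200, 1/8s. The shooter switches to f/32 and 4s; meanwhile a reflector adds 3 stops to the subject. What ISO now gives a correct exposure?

ISO 100

Scene light: 3 stops brighter.
Aperture: f/11 → f/16 → f/22 → f/32 — 3 stops smaller aperture (darker).
Shutter speed: 1/8 → 1/4 → 1/2 → 1 → 2 → 4 — 5 stops longer (brighter).
Net so far: 5 stops brighter. ISO: 3200 → 1600 → 800 → 400 → 200 → 100.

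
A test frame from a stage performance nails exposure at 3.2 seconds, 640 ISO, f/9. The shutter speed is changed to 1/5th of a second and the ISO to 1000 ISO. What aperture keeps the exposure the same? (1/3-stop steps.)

f/2.8

Shutter speed: 3.2 → 2.5 → 2 → 1.6 → 1.3 → 1 → 0.8 → 0.6 → 0.5 → 0.4 → 0.3 → 1/4 → 1/5 — 4 stops faster (darker).
ISO: 640 → 800 → 1000 — 2/3 stop raised (brighter).
Net change so far: 3 1/3 stops darker. Offset with the aperture: f/9 → f/8 → f/7.1 → f/6.3 → f/5.6 → f/5 → f/4.5 → f/4 → f/3.5 → f/3.2 → f/2.8.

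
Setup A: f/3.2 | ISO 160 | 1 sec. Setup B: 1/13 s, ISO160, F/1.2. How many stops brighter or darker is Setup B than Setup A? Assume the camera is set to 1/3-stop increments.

Aperture: f/3.2 → f/2.8 → f/2.5 → f/2.2 → f/2 → f/1.8 → f/1.6 → f/1.4 → f/1.2 — 2 2/3 stops wider (brighter).
Shutter speed: 1 → 0.8 → 0.6 → 0.5 → 0.4 → 0.3 → 1/4 → 1/5 → 1/6 → 1/8 → 1/10 → 1/13 — 3 2/3 stops faster (darker).
ISO: unchanged.
Net: +2 2/3 −3 2/3 = −1 stop.

1 stop darker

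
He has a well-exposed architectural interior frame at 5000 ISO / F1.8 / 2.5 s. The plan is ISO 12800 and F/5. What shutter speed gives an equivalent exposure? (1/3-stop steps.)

ISO: 5000 → 6400 → 8000 → 10000 → 12800 — 1 1/3 stops raised (brighter).
Aperture: f/1.8 → f/2 → f/2.2 → f/2.5 → f/2.8 → f/3.2 → f/3.5 → f/4 → f/4.5 → f/5 — 3 stops narrower (darker).
Net change so far: 1 2/3 stops darker. Offset with the shutter speed: 2.5 → 3.2 → 4 → 5 → 6 → 8.

8 s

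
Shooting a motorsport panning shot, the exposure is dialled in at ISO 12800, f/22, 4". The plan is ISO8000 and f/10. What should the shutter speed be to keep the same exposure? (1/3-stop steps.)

ISO: 12800 → 10000 → 8000 — 2/3 stop lower (darker).
Aperture: f/22 → f/20 → f/18 → f/16 → f/14 → f/13 → f/11 → f/10 — 2 1/3 stops opened up (brighter).
Net change so far: 1 2/3 stops brighter. Offset with the shutter speed: 4 → 3.2 → 2.5 → 2 → 1.6 → 1.3.

1.3 s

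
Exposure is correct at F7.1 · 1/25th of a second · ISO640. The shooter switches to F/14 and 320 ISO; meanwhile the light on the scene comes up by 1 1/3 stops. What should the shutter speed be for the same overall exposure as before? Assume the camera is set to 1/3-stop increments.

Scene light: 1 1/3 stops brighter.
Aperture: f/7.1 → f/8 → f/9 → f/10 → f/11 → f/13 → f/14 — 2 stops smaller aperture (darker).
ISO: 640 → 500 → 400 → 320 — 1 stop lower (darker).
Net so far: 1 2/3 stops darker. Shutter speed: 1/25 → 1/20 → 1/15 → 1/13 → 1/10 → 1/8.

1/8s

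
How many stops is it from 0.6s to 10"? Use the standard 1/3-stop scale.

0.6 → 0.8 → 1 → 1.3 → 1.6 → 2 → 2.5 → 3.2 → 4 → 5 → 6 → 8 → 10 — count the steps: 12 third-stops = 4 stops.

4 stops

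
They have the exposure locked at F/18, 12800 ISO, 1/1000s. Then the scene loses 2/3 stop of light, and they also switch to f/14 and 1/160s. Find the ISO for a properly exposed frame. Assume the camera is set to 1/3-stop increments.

Scene light: 2/3 stop darker.
Aperture: f/18 → f/16 → f/14 — 2/3 stop wider (brighter).
Shutter speed: 1/1000 → 1/800 → 1/640 → 1/500 → 1/400 → 1/320 → 1/250 → 1/200 → 1/160 — 2 2/3 stops slower (brighter).
Net so far: 2 2/3 stops brighter. ISO: 12800 → 10000 → 8000 → 6400 → 5000 → 4000 → 3200 → 2500 → 2000.

ISO 2000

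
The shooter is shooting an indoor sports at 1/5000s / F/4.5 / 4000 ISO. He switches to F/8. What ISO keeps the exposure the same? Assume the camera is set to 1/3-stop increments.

ISO 12800

Aperture: f/4.5 → f/5 → f/5.6 → f/6.3 → f/7.1 → f/8 — 1 2/3 stops narrower (darker).
Need 1 2/3 stops brighter from the ISO: 4000 → 5000 → 6400 → 8000 → 10000 → 12800.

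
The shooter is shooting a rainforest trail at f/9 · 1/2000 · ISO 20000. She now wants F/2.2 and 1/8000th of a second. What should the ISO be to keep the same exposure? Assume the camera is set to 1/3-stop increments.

ISO 5000

Aperture: f/9 → f/8 → f/7.1 → f/6.3 → f/5.6 → f/5 → f/4.5 → f/4 → f/3.5 → f/3.2 → f/2.8 → f/2.5 → f/2.2 — 4 stops wider (brighter).
Shutter speed: 1/2000 → 1/2500 → 1/3200 → 1/4000 → 1/5000 → 1/6400 → 1/8000 — 2 stops shorter (darker).
Net change so far: 2 stops brighter. Offset with the ISO: 20000 → 16000 → 12800 → 10000 → 8000 → 6400 → 5000.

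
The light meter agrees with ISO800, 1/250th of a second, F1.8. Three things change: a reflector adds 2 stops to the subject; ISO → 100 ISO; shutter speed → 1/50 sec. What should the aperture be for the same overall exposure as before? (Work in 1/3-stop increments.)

Scene light: 2 stops brighter.
ISO: 800 → 640 → 500 → 400 → 320 → 250 → 200 → 160 → 125 → 100 — 3 stops dropped (darker).
Shutter speed: 1/250 → 1/200 → 1/160 → 1/125 → 1/100 → 1/80 → 1/60 → 1/50 — 2 1/3 stops slower (brighter).
Net so far: 1 1/3 stops brighter. Aperture: f/1.8 → f/2 → f/2.2 → f/2.5 → f/2.8.

f/2.8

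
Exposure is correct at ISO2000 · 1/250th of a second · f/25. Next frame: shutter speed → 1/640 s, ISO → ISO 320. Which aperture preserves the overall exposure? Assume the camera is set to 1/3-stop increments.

f/6.3

Shutter speed: 1/250 → 1/320 → 1/400 → 1/500 → 1/640 — 1 1/3 stops faster (darker).
ISO: 2000 → 1600 → 1250 → 1000 → 800 → 640 → 500 → 400 → 320 — 2 2/3 stops dropped (darker).
Net change so far: 4 stops darker. Offset with the aperture: f/25 → f/22 → f/20 → f/18 → f/16 → f/14 → f/13 → f/11 → f/10 → f/9 → f/8 → f/7.1 → f/6.3.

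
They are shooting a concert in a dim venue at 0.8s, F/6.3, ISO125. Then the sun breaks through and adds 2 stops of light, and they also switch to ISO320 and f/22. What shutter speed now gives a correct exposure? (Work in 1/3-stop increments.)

Scene light: 2 stops brighter.
ISO: 125 → 160 → 200 → 250 → 320 — 1 1/3 stops higher (brighter).
Aperture: f/6.3 → f/7.1 → f/8 → f/9 → f/10 → f/11 → f/13 → f/14 → f/16 → f/18 → f/20 → f/22 — 3 2/3 stops stopped down (darker).
Net so far: 1/3 stop darker. Shutter speed: 0.8 → 1.

1 s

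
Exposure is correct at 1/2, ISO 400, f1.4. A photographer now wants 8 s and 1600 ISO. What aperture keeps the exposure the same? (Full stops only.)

Shutter speed: 1/2 → 1 → 2 → 4 → 8 — 4 stops longer (brighter).
ISO: 400 → 800 → 1600 — 2 stops higher (brighter).
Net change so far: 6 stops brighter. Offset with the aperture: f/1.4 → f/2 → f/2.8 → f/4 → f/5.6 → f/8 → f/11.

f/11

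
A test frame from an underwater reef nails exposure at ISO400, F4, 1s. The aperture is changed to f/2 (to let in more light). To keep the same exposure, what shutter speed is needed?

Aperture: f/4 → f/2.8 → f/2 — 2 stops larger aperture (brighter).
Need 2 stops darker from the shutter speed: 1 → 1/2 → 1/4.

1/4s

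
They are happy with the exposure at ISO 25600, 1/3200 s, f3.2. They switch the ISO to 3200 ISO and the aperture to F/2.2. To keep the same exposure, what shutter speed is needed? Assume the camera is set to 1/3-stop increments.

ISO: 25600 → 20000 → 16000 → 12800 → 10000 → 8000 → 6400 → 5000 → 4000 → 3200 — 3 stops lower (darker).
Aperture: f/3.2 → f/2.8 → f/2.5 → f/2.2 — 1 stop larger aperture (brighter).
Net change so far: 2 stops darker. Offset with the shutter speed: 1/3200 → 1/2500 → 1/2000 → 1/1600 → 1/1250 → 1/1000 → 1/800.

1/800s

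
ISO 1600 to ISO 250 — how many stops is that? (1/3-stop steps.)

1600 → 1250 → 1000 → 800 → 640 → 500 → 400 → 320 → 250 — count the steps: 8 third-stops = 2 2/3 stops.

2 2/3 stops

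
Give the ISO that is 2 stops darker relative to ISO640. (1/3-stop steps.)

ISO 160

ISO: 640 → 500 → 400 → 320 → 250 → 200 → 160 — 2 stops lower (darker).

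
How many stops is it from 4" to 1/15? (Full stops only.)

4 → 2 → 1 → 1/2 → 1/4 → 1/8 → 1/15 — count the steps: 6 stops.

6 stops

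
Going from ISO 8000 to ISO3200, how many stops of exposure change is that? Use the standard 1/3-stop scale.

8000 → 6400 → 5000 → 4000 → 3200 — count the steps: 4 third-stops = 1 1/3 stops.

1 1/3 stops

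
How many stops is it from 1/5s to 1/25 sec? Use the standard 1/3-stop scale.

2 1/3 stops

1/5 → 1/6 → 1/8 → 1/10 → 1/13 → 1/15 → 1/20 → 1/25 — count the steps: 7 third-stops = 2 1/3 stops.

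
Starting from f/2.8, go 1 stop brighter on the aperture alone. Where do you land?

f/2

Aperture: f/2.8 → f/2 — 1 stop wider (brighter).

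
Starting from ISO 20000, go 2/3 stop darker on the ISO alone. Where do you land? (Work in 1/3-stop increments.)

ISO: 20000 → 16000 → 12800 — 2/3 stop lower (darker).

ISO 12800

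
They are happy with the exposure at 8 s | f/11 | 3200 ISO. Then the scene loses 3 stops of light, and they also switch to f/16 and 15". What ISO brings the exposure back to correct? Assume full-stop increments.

Scene light: 3 stops darker.
Aperture: f/11 → f/16 — 1 stop narrower (darker).
Shutter speed: 8 → 15 — 1 stop longer (brighter).
Net so far: 3 stops darker. ISO: 3200 → 6400 → 12800 → 25600.

ISO 25600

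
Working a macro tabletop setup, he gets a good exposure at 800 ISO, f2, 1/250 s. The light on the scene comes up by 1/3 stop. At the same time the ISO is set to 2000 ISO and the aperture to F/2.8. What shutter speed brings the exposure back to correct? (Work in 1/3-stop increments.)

Scene light: 1/3 stop brighter.
ISO: 800 → 1000 → 1250 → 1600 → 2000 — 1 1/3 stops raised (brighter).
Aperture: f/2 → f/2.2 → f/2.5 → f/2.8 — 1 stop stopped down (darker).
Net so far: 2/3 stop brighter. Shutter speed: 1/250 → 1/320 → 1/400.

1/400s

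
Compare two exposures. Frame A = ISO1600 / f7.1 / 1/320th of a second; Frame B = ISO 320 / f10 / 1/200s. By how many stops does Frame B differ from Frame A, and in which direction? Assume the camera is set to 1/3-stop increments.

Aperture: f/7.1 → f/8 → f/9 → f/10 — 1 stop stopped down (darker).
Shutter speed: 1/320 → 1/250 → 1/200 — 2/3 stop longer (brighter).
ISO: 1600 → 1250 → 1000 → 800 → 640 → 500 → 400 → 320 — 2 1/3 stops lower (darker).
Net: −1 +2/3 −2 1/3 = −2 2/3 stops.

2 2/3 stops darker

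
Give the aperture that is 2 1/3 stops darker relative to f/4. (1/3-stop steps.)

Aperture: f/4 → f/4.5 → f/5 → f/5.6 → f/6.3 → f/7.1 → f/8 → f/9 — 2 1/3 stops smaller aperture (darker).

f/9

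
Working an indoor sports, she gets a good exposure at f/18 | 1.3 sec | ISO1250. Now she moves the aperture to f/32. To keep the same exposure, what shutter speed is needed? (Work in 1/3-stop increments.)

4 s

Aperture: f/18 → f/20 → f/22 → f/25 → f/29 → f/32 — 1 2/3 stops stopped down (darker).
Need 1 2/3 stops brighter from the shutter speed: 1.3 → 1.6 → 2 → 2.5 → 3.2 → 4.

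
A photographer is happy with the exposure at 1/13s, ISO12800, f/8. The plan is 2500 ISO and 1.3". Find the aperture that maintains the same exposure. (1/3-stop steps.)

f/14

ISO: 12800 → 10000 → 8000 → 6400 → 5000 → 4000 → 3200 → 2500 — 2 1/3 stops dropped (darker).
Shutter speed: 1/13 → 1/10 → 1/8 → 1/6 → 1/5 → 1/4 → 0.3 → 0.4 → 0.5 → 0.6 → 0.8 → 1 → 1.3 — 4 stops slower (brighter).
Net change so far: 1 2/3 stops brighter. Offset with the aperture: f/8 → f/9 → f/10 → f/11 → f/13 → f/14.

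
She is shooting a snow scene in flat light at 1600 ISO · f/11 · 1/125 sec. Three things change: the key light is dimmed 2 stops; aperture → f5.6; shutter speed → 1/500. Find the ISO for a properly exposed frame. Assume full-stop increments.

ISO 6400

Scene light: 2 stops darker.
Aperture: f/11 → f/8 → f/5.6 — 2 stops larger aperture (brighter).
Shutter speed: 1/125 → 1/250 → 1/500 — 2 stops faster (darker).
Net so far: 2 stops darker. ISO: 1600 → 3200 → 6400.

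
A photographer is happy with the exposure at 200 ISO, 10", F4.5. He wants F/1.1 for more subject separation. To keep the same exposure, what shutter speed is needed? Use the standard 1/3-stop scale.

0.6 s

Aperture: f/4.5 → f/4 → f/3.5 → f/3.2 → f/2.8 → f/2.5 → f/2.2 → f/2 → f/1.8 → f/1.6 → f/1.4 → f/1.2 → f/1.1 — 4 stops larger aperture (brighter).
Need 4 stops darker from the shutter speed: 10 → 8 → 6 → 5 → 4 → 3.2 → 2.5 → 2 → 1.6 → 1.3 → 1 → 0.8 → 0.6.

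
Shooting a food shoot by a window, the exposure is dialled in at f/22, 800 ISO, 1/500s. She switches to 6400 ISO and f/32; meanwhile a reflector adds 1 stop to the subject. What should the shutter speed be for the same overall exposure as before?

1/4000s

Scene light: 1 stop brighter.
ISO: 800 → 1600 → 3200 → 6400 — 3 stops raised (brighter).
Aperture: f/22 → f/32 — 1 stop smaller aperture (darker).
Net so far: 3 stops brighter. Shutter speed: 1/500 → 1/1000 → 1/2000 → 1/4000.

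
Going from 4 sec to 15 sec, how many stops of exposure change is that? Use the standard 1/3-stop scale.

2 stops

4 → 5 → 6 → 8 → 10 → 13 → 15 — count the steps: 6 third-stops = 2 stops.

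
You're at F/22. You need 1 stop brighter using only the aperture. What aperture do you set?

f/16

Aperture: f/22 → f/16 — 1 stop larger aperture (brighter).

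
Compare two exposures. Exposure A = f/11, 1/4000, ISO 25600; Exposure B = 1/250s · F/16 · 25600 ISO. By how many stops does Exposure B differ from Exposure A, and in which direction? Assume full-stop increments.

3 stops brighter

Aperture: f/11 → f/16 — 1 stop stopped down (darker).
Shutter speed: 1/4000 → 1/2000 → 1/1000 → 1/500 → 1/250 — 4 stops slower (brighter).
ISO: unchanged.
Net: −1 +4 = +3 stops.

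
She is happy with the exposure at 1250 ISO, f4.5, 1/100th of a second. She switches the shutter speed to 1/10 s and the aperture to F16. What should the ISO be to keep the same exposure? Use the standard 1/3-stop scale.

Shutter speed: 1/100 → 1/80 → 1/60 → 1/50 → 1/40 → 1/30 → 1/25 → 1/20 → 1/15 → 1/13 → 1/10 — 3 1/3 stops longer (brighter).
Aperture: f/4.5 → f/5 → f/5.6 → f/6.3 → f/7.1 → f/8 → f/9 → f/10 → f/11 → f/13 → f/14 → f/16 — 3 2/3 stops smaller aperture (darker).
Net change so far: 1/3 stop darker. Offset with the ISO: 1250 → 1600.

ISO 1600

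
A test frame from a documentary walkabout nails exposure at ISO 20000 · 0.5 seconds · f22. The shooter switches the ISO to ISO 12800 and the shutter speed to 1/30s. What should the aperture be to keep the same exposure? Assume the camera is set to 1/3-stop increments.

f/4.5

ISO: 20000 → 16000 → 12800 — 2/3 stop dropped (darker).
Shutter speed: 0.5 → 0.4 → 0.3 → 1/4 → 1/5 → 1/6 → 1/8 → 1/10 → 1/13 → 1/15 → 1/20 → 1/25 → 1/30 — 4 stops shorter (darker).
Net change so far: 4 2/3 stops darker. Offset with the aperture: f/22 → f/20 → f/18 → f/16 → f/14 → f/13 → f/11 → f/10 → f/9 → f/8 → f/7.1 → f/6.3 → f/5.6 → f/5 → f/4.5.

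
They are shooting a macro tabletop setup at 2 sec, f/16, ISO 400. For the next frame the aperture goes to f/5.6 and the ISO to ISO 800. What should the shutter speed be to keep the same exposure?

Aperture: f/16 → f/11 → f/8 → f/5.6 — 3 stops larger aperture (brighter).
ISO: 400 → 800 — 1 stop raised (brighter).
Net change so far: 4 stops brighter. Offset with the shutter speed: 2 → 1 → 1/2 → 1/4 → 1/8.

1/8s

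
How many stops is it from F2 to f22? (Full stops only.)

7 stops

f/2 → f/2.8 → f/4 → f/5.6 → f/8 → f/11 → f/16 → f/22 — count the steps: 7 stops.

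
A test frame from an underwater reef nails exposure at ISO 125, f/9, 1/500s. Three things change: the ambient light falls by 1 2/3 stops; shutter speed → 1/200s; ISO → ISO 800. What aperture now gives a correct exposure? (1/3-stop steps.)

f/20

Scene light: 1 2/3 stops darker.
Shutter speed: 1/500 → 1/400 → 1/320 → 1/250 → 1/200 — 1 1/3 stops slower (brighter).
ISO: 125 → 160 → 200 → 250 → 320 → 400 → 500 → 640 → 800 — 2 2/3 stops raised (brighter).
Net so far: 2 1/3 stops brighter. Aperture: f/9 → f/10 → f/11 → f/13 → f/14 → f/16 → f/18 → f/20.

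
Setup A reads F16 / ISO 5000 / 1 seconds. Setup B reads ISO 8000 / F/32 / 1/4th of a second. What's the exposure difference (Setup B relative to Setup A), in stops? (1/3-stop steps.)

Aperture: f/16 → f/18 → f/20 → f/22 → f/25 → f/29 → f/32 — 2 stops smaller aperture (darker).
Shutter speed: 1 → 0.8 → 0.6 → 0.5 → 0.4 → 0.3 → 1/4 — 2 stops shorter (darker).
ISO: 5000 → 6400 → 8000 — 2/3 stop raised (brighter).
Net: −2 −2 +2/3 = −3 1/3 stops.

3 1/3 stops darker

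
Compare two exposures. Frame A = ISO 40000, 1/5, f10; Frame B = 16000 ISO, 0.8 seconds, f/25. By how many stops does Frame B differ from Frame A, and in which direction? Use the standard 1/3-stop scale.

Aperture: f/10 → f/11 → f/13 → f/14 → f/16 → f/18 → f/20 → f/22 → f/25 — 2 2/3 stops stopped down (darker).
Shutter speed: 1/5 → 1/4 → 0.3 → 0.4 → 0.5 → 0.6 → 0.8 — 2 stops slower (brighter).
ISO: 40000 → 32000 → 25600 → 20000 → 16000 — 1 1/3 stops dropped (darker).
Net: −2 2/3 +2 −1 1/3 = −2 stops.

2 stops darker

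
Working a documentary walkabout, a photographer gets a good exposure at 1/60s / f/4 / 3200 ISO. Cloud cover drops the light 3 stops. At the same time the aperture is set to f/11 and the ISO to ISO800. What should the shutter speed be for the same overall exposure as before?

Scene light: 3 stops darker.
Aperture: f/4 → f/5.6 → f/8 → f/11 — 3 stops stopped down (darker).
ISO: 3200 → 1600 → 800 — 2 stops lower (darker).
Net so far: 8 stops darker. Shutter speed: 1/60 → 1/30 → 1/15 → 1/8 → 1/4 → 1/2 → 1 → 2 → 4.

4 s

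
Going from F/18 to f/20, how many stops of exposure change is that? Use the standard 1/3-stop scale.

1/3 stop

f/18 → f/20 — count the steps: 1 third-stops = 1/3 stop.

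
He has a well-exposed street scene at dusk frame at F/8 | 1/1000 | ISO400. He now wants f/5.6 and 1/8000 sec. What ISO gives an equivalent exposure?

Aperture: f/8 → f/5.6 — 1 stop larger aperture (brighter).
Shutter speed: 1/1000 → 1/2000 → 1/4000 → 1/8000 — 3 stops shorter (darker).
Net change so far: 2 stops darker. Offset with the ISO: 400 → 800 → 1600.

ISO 1600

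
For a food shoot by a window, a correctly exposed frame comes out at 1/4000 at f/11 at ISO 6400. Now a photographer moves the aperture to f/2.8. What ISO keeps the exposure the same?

Aperture: f/11 → f/8 → f/5.6 → f/4 → f/2.8 — 4 stops larger aperture (brighter).
Need 4 stops darker from the ISO: 6400 → 3200 → 1600 → 800 → 400.

ISO 400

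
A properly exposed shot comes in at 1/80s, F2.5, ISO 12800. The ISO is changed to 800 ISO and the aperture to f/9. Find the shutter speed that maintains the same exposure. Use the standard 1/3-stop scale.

2.5 s

ISO: 12800 → 10000 → 8000 → 6400 → 5000 → 4000 → 3200 → 2500 → 2000 → 1600 → 1250 → 1000 → 800 — 4 stops dropped (darker).
Aperture: f/2.5 → f/2.8 → f/3.2 → f/3.5 → f/4 → f/4.5 → f/5 → f/5.6 → f/6.3 → f/7.1 → f/8 → f/9 — 3 2/3 stops stopped down (darker).
Net change so far: 7 2/3 stops darker. Offset with the shutter speed: 1/80 → 1/60 → 1/50 → 1/40 → 1/30 → 1/25 → 1/20 → 1/15 → 1/13 → 1/10 → 1/8 → 1/6 → 1/5 → 1/4 → 0.3 → 0.4 → 0.5 → 0.6 → 0.8 → 1 → 1.3 → 1.6 → 2 → 2.5.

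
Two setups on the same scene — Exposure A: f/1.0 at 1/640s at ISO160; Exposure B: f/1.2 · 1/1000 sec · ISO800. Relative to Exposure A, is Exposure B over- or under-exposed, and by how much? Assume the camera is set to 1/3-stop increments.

1 stop brighter

Aperture: f/1.0 → f/1.1 → f/1.2 — 2/3 stop smaller aperture (darker).
Shutter speed: 1/640 → 1/800 → 1/1000 — 2/3 stop faster (darker).
ISO: 160 → 200 → 250 → 320 → 400 → 500 → 640 → 800 — 2 1/3 stops raised (brighter).
Net: −2/3 −2/3 +2 1/3 = +1 stop.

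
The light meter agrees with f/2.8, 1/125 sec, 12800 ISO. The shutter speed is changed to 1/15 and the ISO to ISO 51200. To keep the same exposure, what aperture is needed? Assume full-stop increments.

Shutter speed: 1/125 → 1/60 → 1/30 → 1/15 — 3 stops slower (brighter).
ISO: 12800 → 25600 → 51200 — 2 stops higher (brighter).
Net change so far: 5 stops brighter. Offset with the aperture: f/2.8 → f/4 → f/5.6 → f/8 → f/11 → f/16.

f/16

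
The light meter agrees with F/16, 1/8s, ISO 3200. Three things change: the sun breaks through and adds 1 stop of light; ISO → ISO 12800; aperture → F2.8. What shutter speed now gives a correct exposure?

1/2000s

Scene light: 1 stop brighter.
ISO: 3200 → 6400 → 12800 — 2 stops higher (brighter).
Aperture: f/16 → f/11 → f/8 → f/5.6 → f/4 → f/2.8 — 5 stops opened up (brighter).
Net so far: 8 stops brighter. Shutter speed: 1/8 → 1/15 → 1/30 → 1/60 → 1/125 → 1/250 → 1/500 → 1/1000 → 1/2000.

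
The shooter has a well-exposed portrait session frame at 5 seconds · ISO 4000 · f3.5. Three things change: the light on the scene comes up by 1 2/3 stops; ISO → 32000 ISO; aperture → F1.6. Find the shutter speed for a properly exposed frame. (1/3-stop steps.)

1/25s

Scene light: 1 2/3 stops brighter.
ISO: 4000 → 5000 → 6400 → 8000 → 10000 → 12800 → 16000 → 20000 → 25600 → 32000 — 3 stops higher (brighter).
Aperture: f/3.5 → f/3.2 → f/2.8 → f/2.5 → f/2.2 → f/2 → f/1.8 → f/1.6 — 2 1/3 stops wider (brighter).
Net so far: 7 stops brighter. Shutter speed: 5 → 4 → 3.2 → 2.5 → 2 → 1.6 → 1.3 → 1 → 0.8 → 0.6 → 0.5 → 0.4 → 0.3 → 1/4 → 1/5 → 1/6 → 1/8 → 1/10 → 1/13 → 1/15 → 1/20 → 1/25.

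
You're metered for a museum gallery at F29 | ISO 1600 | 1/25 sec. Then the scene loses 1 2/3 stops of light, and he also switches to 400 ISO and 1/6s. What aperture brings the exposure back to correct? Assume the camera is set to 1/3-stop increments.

Scene light: 1 2/3 stops darker.
ISO: 1600 → 1250 → 1000 → 800 → 640 → 500 → 400 — 2 stops dropped (darker).
Shutter speed: 1/25 → 1/20 → 1/15 → 1/13 → 1/10 → 1/8 → 1/6 — 2 stops longer (brighter).
Net so far: 1 2/3 stops darker. Aperture: f/29 → f/25 → f/22 → f/20 → f/18 → f/16.

f/16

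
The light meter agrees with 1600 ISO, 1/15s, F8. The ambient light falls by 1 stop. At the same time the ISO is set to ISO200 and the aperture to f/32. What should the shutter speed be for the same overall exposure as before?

15 s

Scene light: 1 stop darker.
ISO: 1600 → 800 → 400 → 200 — 3 stops dropped (darker).
Aperture: f/8 → f/11 → f/16 → f/22 → f/32 — 4 stops smaller aperture (darker).
Net so far: 8 stops darker. Shutter speed: 1/15 → 1/8 → 1/4 → 1/2 → 1 → 2 → 4 → 8 → 15.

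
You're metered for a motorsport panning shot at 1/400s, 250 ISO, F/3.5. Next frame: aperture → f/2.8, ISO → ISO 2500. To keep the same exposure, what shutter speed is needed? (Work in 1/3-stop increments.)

1/6400s

Aperture: f/3.5 → f/3.2 → f/2.8 — 2/3 stop wider (brighter).
ISO: 250 → 320 → 400 → 500 → 640 → 800 → 1000 → 1250 → 1600 → 2000 → 2500 — 3 1/3 stops higher (brighter).
Net change so far: 4 stops brighter. Offset with the shutter speed: 1/400 → 1/500 → 1/640 → 1/800 → 1/1000 → 1/1250 → 1/1600 → 1/2000 → 1/2500 → 1/3200 → 1/4000 → 1/5000 → 1/6400.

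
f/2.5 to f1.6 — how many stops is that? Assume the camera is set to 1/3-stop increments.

f/2.5 → f/2.2 → f/2 → f/1.8 → f/1.6 — count the steps: 4 third-stops = 1 1/3 stops.

1 1/3 stops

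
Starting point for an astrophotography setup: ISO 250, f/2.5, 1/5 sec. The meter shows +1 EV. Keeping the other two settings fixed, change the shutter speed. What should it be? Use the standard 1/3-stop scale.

Overexposed by 1 stop → need 1 stop darker.
Shutter speed: 1/5 → 1/6 → 1/8 → 1/10.

1/10s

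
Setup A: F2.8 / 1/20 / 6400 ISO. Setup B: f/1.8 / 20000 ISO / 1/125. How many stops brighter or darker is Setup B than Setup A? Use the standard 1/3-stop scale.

Aperture: f/2.8 → f/2.5 → f/2.2 → f/2 → f/1.8 — 1 1/3 stops opened up (brighter).
Shutter speed: 1/20 → 1/25 → 1/30 → 1/40 → 1/50 → 1/60 → 1/80 → 1/100 → 1/125 — 2 2/3 stops shorter (darker).
ISO: 6400 → 8000 → 10000 → 12800 → 16000 → 20000 — 1 2/3 stops higher (brighter).
Net: +1 1/3 −2 2/3 +1 2/3 = +1/3 stops.

1/3 stop brighter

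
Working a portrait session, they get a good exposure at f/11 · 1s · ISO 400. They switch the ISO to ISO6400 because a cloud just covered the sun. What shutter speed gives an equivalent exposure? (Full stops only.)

ISO: 400 → 800 → 1600 → 3200 → 6400 — 4 stops higher (brighter).
Need 4 stops darker from the shutter speed: 1 → 1/2 → 1/4 → 1/8 → 1/15.

1/15s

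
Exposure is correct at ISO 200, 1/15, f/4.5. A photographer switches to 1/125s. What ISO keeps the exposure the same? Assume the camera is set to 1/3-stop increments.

Shutter speed: 1/15 → 1/20 → 1/25 → 1/30 → 1/40 → 1/50 → 1/60 → 1/80 → 1/100 → 1/125 — 3 stops shorter (darker).
Need 3 stops brighter from the ISO: 200 → 250 → 320 → 400 → 500 → 640 → 800 → 1000 → 1250 → 1600.

ISO 1600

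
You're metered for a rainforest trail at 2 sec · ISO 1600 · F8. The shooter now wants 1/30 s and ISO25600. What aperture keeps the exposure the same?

f/4

Shutter speed: 2 → 1 → 1/2 → 1/4 → 1/8 → 1/15 → 1/30 — 6 stops faster (darker).
ISO: 1600 → 3200 → 6400 → 12800 → 25600 — 4 stops higher (brighter).
Net change so far: 2 stops darker. Offset with the aperture: f/8 → f/5.6 → f/4.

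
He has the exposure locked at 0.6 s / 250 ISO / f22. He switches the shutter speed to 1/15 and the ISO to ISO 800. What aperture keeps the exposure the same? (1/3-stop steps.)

Shutter speed: 0.6 → 0.5 → 0.4 → 0.3 → 1/4 → 1/5 → 1/6 → 1/8 → 1/10 → 1/13 → 1/15 — 3 1/3 stops shorter (darker).
ISO: 250 → 320 → 400 → 500 → 640 → 800 — 1 2/3 stops higher (brighter).
Net change so far: 1 2/3 stops darker. Offset with the aperture: f/22 → f/20 → f/18 → f/16 → f/14 → f/13.

f/13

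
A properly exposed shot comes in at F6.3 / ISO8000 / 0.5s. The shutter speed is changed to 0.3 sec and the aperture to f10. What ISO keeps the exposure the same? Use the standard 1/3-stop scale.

ISO 32000

Shutter speed: 0.5 → 0.4 → 0.3 — 2/3 stop faster (darker).
Aperture: f/6.3 → f/7.1 → f/8 → f/9 → f/10 — 1 1/3 stops smaller aperture (darker).
Net change so far: 2 stops darker. Offset with the ISO: 8000 → 10000 → 12800 → 16000 → 20000 → 25600 → 32000.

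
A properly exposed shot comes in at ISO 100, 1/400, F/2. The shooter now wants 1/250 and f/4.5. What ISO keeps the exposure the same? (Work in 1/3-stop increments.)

Shutter speed: 1/400 → 1/320 → 1/250 — 2/3 stop longer (brighter).
Aperture: f/2 → f/2.2 → f/2.5 → f/2.8 → f/3.2 → f/3.5 → f/4 → f/4.5 — 2 1/3 stops stopped down (darker).
Net change so far: 1 2/3 stops darker. Offset with the ISO: 100 → 125 → 160 → 200 → 250 → 320.

ISO 320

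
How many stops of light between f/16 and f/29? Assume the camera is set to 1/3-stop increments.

1 2/3 stops

f/16 → f/18 → f/20 → f/22 → f/25 → f/29 — count the steps: 5 third-stops = 1 2/3 stops.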